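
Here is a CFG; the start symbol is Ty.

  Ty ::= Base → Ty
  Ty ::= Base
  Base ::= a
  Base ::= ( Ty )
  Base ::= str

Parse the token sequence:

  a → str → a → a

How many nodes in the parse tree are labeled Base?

[Ty [Base a] → [Ty [Base str] → [Ty [Base a] → [Ty [Base a]]]]]

4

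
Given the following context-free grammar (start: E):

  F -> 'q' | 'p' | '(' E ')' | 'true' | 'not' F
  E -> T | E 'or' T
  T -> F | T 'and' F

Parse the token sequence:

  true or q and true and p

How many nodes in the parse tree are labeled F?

[E [E [T [F true]]] or [T [T [T [F q]] and [F true]] and [F p]]]

4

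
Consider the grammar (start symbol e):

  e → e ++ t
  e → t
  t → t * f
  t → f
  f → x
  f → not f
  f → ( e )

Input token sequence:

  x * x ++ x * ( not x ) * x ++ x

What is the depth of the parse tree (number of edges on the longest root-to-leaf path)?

9

[e [e [e [t [t [f x]] * [f x]]] ++ [t [t [t [f x]] * [f ( [e [t [f not [f x]]]] )]] * [f x]]] ++ [t [f x]]]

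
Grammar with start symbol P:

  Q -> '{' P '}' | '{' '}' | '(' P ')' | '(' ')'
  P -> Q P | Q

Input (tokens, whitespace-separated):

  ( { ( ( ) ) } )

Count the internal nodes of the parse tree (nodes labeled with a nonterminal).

8

[P [Q ( [P [Q { [P [Q ( [P [Q ( )]] )]] }]] )]]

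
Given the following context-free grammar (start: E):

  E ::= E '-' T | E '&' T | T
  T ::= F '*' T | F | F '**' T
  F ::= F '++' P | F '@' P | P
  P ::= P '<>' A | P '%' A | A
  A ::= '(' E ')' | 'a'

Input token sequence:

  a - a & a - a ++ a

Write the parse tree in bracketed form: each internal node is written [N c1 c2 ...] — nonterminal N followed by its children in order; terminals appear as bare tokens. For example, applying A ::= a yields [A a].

E
E - T
E & T - T
E - T & T - T
T - T & T - T
F - T & T - T
P - T & T - T
A - T & T - T
a - T & T - T
a - F & T - T
a - P & T - T
a - A & T - T
a - a & T - T
a - a & F - T
a - a & P - T
a - a & A - T
a - a & a - T
a - a & a - F
a - a & a - F ++ P
a - a & a - P ++ P
a - a & a - A ++ P
a - a & a - a ++ P
a - a & a - a ++ A
a - a & a - a ++ a

[E [E [E [E [T [F [P [A a]]]]] - [T [F [P [A a]]]]] & [T [F [P [A a]]]]] - [T [F [F [P [A a]]] ++ [P [A a]]]]]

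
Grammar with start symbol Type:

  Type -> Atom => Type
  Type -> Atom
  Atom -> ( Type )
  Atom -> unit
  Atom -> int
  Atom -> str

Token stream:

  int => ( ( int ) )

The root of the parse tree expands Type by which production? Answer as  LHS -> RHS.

Type -> Atom => Type

[Type [Atom int] => [Type [Atom ( [Type [Atom ( [Type [Atom int]] )]] )]]]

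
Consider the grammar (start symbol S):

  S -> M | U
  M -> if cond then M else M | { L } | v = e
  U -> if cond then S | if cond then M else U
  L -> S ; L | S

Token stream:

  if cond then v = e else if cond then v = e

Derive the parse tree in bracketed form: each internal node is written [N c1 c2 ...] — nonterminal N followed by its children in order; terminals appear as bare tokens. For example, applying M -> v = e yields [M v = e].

S
U
if cond then M else U
if cond then v = e else U
if cond then v = e else if cond then S
if cond then v = e else if cond then M
if cond then v = e else if cond then v = e

[S [U if cond then [M v = e] else [U if cond then [S [M v = e]]]]]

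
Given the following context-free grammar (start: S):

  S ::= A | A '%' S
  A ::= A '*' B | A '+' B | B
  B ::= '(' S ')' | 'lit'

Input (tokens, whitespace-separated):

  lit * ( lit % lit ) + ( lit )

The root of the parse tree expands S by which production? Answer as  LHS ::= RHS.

[S [A [A [A [B lit]] * [B ( [S [A [B lit]] % [S [A [B lit]]]] )]] + [B ( [S [A [B lit]]] )]]]

S ::= A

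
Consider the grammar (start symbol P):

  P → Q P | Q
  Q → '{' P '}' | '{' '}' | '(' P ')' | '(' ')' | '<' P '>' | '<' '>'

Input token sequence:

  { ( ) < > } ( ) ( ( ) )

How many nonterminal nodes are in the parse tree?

12

[P [Q { [P [Q ( )] [P [Q < >]]] }] [P [Q ( )] [P [Q ( [P [Q ( )]] )]]]]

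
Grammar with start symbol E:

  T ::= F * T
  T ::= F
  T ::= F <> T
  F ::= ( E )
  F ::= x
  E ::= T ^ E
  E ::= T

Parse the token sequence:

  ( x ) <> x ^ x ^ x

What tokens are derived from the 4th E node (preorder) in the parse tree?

[E [T [F ( [E [T [F x]]] )] <> [T [F x]]] ^ [E [T [F x]] ^ [E [T [F x]]]]]

x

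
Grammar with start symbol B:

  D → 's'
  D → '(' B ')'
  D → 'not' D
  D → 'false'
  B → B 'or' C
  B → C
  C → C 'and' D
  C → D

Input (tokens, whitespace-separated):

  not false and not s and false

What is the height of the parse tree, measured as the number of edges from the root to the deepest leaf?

[B [C [C [C [D not [D false]]] and [D not [D s]]] and [D false]]]

6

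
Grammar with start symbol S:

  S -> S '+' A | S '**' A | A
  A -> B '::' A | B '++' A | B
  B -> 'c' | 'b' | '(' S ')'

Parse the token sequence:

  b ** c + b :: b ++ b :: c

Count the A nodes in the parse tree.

[S [S [S [A [B b]]] ** [A [B c]]] + [A [B b] :: [A [B b] ++ [A [B b] :: [A [B c]]]]]]

6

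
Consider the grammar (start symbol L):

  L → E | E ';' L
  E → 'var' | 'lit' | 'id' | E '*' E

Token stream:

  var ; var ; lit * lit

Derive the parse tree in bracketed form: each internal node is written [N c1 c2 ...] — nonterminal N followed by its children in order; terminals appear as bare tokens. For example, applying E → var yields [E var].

L
E ; L
var ; L
var ; E ; L
var ; var ; L
var ; var ; E
var ; var ; E * E
var ; var ; lit * E
var ; var ; lit * lit

[L [E var] ; [L [E var] ; [L [E [E lit] * [E lit]]]]]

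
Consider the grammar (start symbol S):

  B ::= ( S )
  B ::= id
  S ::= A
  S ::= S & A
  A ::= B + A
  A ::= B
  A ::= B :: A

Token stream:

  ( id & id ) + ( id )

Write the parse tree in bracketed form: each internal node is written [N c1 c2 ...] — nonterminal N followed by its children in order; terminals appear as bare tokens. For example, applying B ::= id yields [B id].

[S [A [B ( [S [S [A [B id]]] & [A [B id]]] )] + [A [B ( [S [A [B id]]] )]]]]

S
A
B + A
( S ) + A
( S & A ) + A
( A & A ) + A
( B & A ) + A
( id & A ) + A
( id & B ) + A
( id & id ) + A
( id & id ) + B
( id & id ) + ( S )
( id & id ) + ( A )
( id & id ) + ( B )
( id & id ) + ( id )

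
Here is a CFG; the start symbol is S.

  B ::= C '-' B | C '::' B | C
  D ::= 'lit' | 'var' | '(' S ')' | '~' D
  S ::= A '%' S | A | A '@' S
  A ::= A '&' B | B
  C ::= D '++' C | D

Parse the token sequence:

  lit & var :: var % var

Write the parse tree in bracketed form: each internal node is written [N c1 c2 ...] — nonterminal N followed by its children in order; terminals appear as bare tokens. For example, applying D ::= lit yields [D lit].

S
A % S
A & B % S
B & B % S
C & B % S
D & B % S
lit & B % S
lit & C :: B % S
lit & D :: B % S
lit & var :: B % S
lit & var :: C % S
lit & var :: D % S
lit & var :: var % S
lit & var :: var % A
lit & var :: var % B
lit & var :: var % C
lit & var :: var % D
lit & var :: var % var

[S [A [A [B [C [D lit]]]] & [B [C [D var]] :: [B [C [D var]]]]] % [S [A [B [C [D var]]]]]]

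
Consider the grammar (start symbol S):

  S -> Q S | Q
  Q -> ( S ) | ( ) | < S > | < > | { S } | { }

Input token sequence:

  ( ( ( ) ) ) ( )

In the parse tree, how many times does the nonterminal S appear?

[S [Q ( [S [Q ( [S [Q ( )]] )]] )] [S [Q ( )]]]

4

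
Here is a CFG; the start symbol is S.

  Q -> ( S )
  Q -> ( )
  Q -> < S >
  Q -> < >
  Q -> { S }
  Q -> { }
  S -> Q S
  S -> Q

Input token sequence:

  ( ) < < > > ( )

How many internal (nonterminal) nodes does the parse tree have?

[S [Q ( )] [S [Q < [S [Q < >]] >] [S [Q ( )]]]]

8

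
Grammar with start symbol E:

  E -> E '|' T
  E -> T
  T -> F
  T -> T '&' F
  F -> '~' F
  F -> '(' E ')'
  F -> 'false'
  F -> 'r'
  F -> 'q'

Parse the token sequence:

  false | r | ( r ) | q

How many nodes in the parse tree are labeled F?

[E [E [E [E [T [F false]]] | [T [F r]]] | [T [F ( [E [T [F r]]] )]]] | [T [F q]]]

5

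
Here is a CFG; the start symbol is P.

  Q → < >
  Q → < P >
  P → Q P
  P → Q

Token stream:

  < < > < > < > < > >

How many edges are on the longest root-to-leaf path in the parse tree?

7

[P [Q < [P [Q < >] [P [Q < >] [P [Q < >] [P [Q < >]]]]] >]]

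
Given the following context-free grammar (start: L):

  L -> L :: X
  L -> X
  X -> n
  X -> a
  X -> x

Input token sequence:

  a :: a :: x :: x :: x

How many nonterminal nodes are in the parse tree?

10

[L [L [L [L [L [X a]] :: [X a]] :: [X x]] :: [X x]] :: [X x]]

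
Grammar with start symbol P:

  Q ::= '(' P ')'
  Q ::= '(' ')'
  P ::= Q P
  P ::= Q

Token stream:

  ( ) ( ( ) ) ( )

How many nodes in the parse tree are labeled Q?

4

[P [Q ( )] [P [Q ( [P [Q ( )]] )] [P [Q ( )]]]]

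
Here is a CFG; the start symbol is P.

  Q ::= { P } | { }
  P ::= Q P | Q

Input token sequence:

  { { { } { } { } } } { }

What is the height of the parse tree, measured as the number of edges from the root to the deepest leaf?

[P [Q { [P [Q { [P [Q { }] [P [Q { }] [P [Q { }]]]] }]] }] [P [Q { }]]]

8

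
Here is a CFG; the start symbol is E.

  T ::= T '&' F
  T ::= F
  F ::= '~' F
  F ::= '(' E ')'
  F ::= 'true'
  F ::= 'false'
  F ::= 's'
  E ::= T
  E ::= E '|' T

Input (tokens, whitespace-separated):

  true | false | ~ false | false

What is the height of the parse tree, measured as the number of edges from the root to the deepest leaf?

[E [E [E [E [T [F true]]] | [T [F false]]] | [T [F ~ [F false]]]] | [T [F false]]]

6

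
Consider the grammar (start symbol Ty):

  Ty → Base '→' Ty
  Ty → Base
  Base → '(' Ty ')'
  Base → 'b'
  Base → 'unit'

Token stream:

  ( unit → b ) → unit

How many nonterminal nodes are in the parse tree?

[Ty [Base ( [Ty [Base unit] → [Ty [Base b]]] )] → [Ty [Base unit]]]

8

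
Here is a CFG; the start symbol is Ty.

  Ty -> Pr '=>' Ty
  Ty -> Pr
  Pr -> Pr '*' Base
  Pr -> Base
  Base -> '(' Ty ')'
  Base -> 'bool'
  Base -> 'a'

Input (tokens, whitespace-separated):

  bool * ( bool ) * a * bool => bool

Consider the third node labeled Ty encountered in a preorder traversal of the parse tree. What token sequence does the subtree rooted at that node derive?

bool

[Ty [Pr [Pr [Pr [Pr [Base bool]] * [Base ( [Ty [Pr [Base bool]]] )]] * [Base a]] * [Base bool]] => [Ty [Pr [Base bool]]]]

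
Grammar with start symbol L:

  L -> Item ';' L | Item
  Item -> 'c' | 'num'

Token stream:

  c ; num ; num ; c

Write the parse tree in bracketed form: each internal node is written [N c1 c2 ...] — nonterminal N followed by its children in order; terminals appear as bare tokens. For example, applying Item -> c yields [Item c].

[L [Item c] ; [L [Item num] ; [L [Item num] ; [L [Item c]]]]]

L
Item ; L
c ; L
c ; Item ; L
c ; num ; L
c ; num ; Item ; L
c ; num ; num ; L
c ; num ; num ; Item
c ; num ; num ; c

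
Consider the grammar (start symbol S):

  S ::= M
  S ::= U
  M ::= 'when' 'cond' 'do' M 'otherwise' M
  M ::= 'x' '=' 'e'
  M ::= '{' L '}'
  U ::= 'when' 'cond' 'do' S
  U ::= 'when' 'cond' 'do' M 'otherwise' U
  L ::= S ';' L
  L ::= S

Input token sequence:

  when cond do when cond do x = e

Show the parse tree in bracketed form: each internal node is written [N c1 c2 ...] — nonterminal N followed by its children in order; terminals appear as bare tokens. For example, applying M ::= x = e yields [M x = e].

S
U
when cond do S
when cond do U
when cond do when cond do S
when cond do when cond do M
when cond do when cond do x = e

[S [U when cond do [S [U when cond do [S [M x = e]]]]]]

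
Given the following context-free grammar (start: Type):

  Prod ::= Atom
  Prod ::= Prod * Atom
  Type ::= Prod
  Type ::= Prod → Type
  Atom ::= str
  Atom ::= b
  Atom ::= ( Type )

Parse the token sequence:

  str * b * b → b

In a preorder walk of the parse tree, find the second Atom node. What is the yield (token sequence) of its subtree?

b

[Type [Prod [Prod [Prod [Atom str]] * [Atom b]] * [Atom b]] → [Type [Prod [Atom b]]]]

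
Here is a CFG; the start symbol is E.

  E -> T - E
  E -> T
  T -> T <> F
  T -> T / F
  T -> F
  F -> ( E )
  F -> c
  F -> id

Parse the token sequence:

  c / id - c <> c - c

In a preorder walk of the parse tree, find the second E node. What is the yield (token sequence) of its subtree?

[E [T [T [F c]] / [F id]] - [E [T [T [F c]] <> [F c]] - [E [T [F c]]]]]

c <> c - c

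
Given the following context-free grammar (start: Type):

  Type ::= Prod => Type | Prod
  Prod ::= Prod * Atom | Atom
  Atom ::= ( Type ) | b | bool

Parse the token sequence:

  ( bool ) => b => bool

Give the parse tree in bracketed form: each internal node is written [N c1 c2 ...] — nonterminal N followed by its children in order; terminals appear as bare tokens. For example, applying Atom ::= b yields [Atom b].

Type
Prod => Type
Atom => Type
( Type ) => Type
( Prod ) => Type
( Atom ) => Type
( bool ) => Type
( bool ) => Prod => Type
( bool ) => Atom => Type
( bool ) => b => Type
( bool ) => b => Prod
( bool ) => b => Atom
( bool ) => b => bool

[Type [Prod [Atom ( [Type [Prod [Atom bool]]] )]] => [Type [Prod [Atom b]] => [Type [Prod [Atom bool]]]]]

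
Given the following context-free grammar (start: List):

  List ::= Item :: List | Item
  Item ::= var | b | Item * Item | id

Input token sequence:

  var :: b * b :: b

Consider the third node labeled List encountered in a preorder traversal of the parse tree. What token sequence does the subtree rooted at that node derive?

[List [Item var] :: [List [Item [Item b] * [Item b]] :: [List [Item b]]]]

b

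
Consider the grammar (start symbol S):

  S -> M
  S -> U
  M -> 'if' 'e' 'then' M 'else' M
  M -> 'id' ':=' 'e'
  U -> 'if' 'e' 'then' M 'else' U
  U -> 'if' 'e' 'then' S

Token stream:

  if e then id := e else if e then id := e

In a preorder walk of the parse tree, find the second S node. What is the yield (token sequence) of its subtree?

[S [U if e then [M id := e] else [U if e then [S [M id := e]]]]]

id := e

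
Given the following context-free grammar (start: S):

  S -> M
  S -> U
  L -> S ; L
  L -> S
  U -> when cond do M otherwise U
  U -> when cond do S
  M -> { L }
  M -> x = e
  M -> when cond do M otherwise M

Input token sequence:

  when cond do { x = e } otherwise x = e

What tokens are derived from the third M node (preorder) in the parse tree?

x = e

[S [M when cond do [M { [L [S [M x = e]]] }] otherwise [M x = e]]]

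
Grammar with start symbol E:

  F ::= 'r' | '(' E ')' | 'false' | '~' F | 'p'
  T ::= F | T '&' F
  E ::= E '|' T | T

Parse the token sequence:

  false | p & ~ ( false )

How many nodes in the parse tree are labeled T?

4

[E [E [T [F false]]] | [T [T [F p]] & [F ~ [F ( [E [T [F false]]] )]]]]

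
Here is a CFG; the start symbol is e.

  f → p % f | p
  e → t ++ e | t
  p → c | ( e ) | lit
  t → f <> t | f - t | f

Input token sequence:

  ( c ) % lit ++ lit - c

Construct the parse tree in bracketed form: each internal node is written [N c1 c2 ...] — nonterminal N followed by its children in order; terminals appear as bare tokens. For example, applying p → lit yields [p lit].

e
t ++ e
f ++ e
p % f ++ e
( e ) % f ++ e
( t ) % f ++ e
( f ) % f ++ e
( p ) % f ++ e
( c ) % f ++ e
( c ) % p ++ e
( c ) % lit ++ e
( c ) % lit ++ t
( c ) % lit ++ f - t
( c ) % lit ++ p - t
( c ) % lit ++ lit - t
( c ) % lit ++ lit - f
( c ) % lit ++ lit - p
( c ) % lit ++ lit - c

[e [t [f [p ( [e [t [f [p c]]]] )] % [f [p lit]]]] ++ [e [t [f [p lit]] - [t [f [p c]]]]]]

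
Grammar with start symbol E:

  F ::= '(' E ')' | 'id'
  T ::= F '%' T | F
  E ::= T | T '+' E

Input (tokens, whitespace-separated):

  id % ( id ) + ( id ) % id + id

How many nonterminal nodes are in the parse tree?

[E [T [F id] % [T [F ( [E [T [F id]]] )]]] + [E [T [F ( [E [T [F id]]] )] % [T [F id]]] + [E [T [F id]]]]]

19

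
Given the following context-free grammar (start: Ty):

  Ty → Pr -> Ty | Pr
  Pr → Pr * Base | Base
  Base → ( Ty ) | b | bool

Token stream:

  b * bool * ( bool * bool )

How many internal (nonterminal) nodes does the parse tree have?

[Ty [Pr [Pr [Pr [Base b]] * [Base bool]] * [Base ( [Ty [Pr [Pr [Base bool]] * [Base bool]]] )]]]

12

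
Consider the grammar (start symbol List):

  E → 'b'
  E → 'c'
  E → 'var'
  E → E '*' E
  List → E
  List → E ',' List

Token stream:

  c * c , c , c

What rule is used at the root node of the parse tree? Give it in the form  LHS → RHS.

List → E ',' List

[List [E [E c] * [E c]] , [List [E c] , [List [E c]]]]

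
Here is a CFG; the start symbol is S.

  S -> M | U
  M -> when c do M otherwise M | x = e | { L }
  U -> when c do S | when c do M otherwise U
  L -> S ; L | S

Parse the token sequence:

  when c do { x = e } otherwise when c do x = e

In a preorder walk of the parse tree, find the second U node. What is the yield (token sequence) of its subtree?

when c do x = e

[S [U when c do [M { [L [S [M x = e]]] }] otherwise [U when c do [S [M x = e]]]]]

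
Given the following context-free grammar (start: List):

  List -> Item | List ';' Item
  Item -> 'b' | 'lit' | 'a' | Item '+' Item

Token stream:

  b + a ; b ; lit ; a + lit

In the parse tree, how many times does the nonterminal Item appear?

8

[List [List [List [List [Item [Item b] + [Item a]]] ; [Item b]] ; [Item lit]] ; [Item [Item a] + [Item lit]]]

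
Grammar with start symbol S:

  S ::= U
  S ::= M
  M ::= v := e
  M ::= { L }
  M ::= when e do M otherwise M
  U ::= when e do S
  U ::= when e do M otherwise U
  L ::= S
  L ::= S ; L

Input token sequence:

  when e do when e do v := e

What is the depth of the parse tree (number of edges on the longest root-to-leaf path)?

6

[S [U when e do [S [U when e do [S [M v := e]]]]]]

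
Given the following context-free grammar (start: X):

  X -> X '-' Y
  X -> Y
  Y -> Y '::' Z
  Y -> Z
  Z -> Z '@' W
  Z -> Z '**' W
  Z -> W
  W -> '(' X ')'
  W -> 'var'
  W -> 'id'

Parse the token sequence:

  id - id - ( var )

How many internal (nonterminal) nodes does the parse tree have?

[X [X [X [Y [Z [W id]]]] - [Y [Z [W id]]]] - [Y [Z [W ( [X [Y [Z [W var]]]] )]]]]

16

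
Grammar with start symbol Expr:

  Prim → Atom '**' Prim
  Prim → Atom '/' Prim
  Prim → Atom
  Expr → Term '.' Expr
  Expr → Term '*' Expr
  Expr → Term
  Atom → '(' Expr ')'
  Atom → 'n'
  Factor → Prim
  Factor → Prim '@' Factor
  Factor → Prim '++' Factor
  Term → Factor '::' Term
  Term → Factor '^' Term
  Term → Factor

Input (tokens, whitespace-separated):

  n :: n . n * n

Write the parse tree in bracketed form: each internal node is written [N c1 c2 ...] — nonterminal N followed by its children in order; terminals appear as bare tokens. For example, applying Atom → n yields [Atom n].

Expr
Term . Expr
Factor :: Term . Expr
Prim :: Term . Expr
Atom :: Term . Expr
n :: Term . Expr
n :: Factor . Expr
n :: Prim . Expr
n :: Atom . Expr
n :: n . Expr
n :: n . Term * Expr
n :: n . Factor * Expr
n :: n . Prim * Expr
n :: n . Atom * Expr
n :: n . n * Expr
n :: n . n * Term
n :: n . n * Factor
n :: n . n * Prim
n :: n . n * Atom
n :: n . n * n

[Expr [Term [Factor [Prim [Atom n]]] :: [Term [Factor [Prim [Atom n]]]]] . [Expr [Term [Factor [Prim [Atom n]]]] * [Expr [Term [Factor [Prim [Atom n]]]]]]]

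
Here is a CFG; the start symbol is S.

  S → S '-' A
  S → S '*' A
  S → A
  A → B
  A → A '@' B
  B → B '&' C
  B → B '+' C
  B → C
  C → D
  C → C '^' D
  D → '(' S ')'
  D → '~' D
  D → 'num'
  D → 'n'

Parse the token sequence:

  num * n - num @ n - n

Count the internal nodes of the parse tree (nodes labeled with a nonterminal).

24

[S [S [S [S [A [B [C [D num]]]]] * [A [B [C [D n]]]]] - [A [A [B [C [D num]]]] @ [B [C [D n]]]]] - [A [B [C [D n]]]]]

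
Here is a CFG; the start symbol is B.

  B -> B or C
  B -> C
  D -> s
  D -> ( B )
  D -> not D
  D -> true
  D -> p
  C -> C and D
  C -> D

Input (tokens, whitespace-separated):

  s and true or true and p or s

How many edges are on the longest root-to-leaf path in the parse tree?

[B [B [B [C [C [D s]] and [D true]]] or [C [C [D true]] and [D p]]] or [C [D s]]]

6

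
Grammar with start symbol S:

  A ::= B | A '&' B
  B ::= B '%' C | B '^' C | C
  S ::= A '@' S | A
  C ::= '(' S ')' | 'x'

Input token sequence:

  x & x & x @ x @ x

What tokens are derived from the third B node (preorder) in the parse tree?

x

[S [A [A [A [B [C x]]] & [B [C x]]] & [B [C x]]] @ [S [A [B [C x]]] @ [S [A [B [C x]]]]]]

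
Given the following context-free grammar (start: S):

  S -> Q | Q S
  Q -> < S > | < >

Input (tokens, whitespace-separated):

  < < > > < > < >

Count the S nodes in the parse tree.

4

[S [Q < [S [Q < >]] >] [S [Q < >] [S [Q < >]]]]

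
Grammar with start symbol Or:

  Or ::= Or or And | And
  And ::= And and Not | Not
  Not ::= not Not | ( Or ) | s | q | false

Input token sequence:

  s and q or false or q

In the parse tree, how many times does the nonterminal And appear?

[Or [Or [Or [And [And [Not s]] and [Not q]]] or [And [Not false]]] or [And [Not q]]]

4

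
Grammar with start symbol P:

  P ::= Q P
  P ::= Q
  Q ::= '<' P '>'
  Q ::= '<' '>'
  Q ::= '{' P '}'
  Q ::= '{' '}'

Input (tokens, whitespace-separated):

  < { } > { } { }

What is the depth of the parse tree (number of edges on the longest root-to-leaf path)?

4

[P [Q < [P [Q { }]] >] [P [Q { }] [P [Q { }]]]]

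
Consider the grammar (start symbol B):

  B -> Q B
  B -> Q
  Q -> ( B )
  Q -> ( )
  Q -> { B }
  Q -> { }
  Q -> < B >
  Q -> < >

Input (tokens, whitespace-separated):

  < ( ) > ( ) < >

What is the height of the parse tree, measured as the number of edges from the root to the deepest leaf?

4

[B [Q < [B [Q ( )]] >] [B [Q ( )] [B [Q < >]]]]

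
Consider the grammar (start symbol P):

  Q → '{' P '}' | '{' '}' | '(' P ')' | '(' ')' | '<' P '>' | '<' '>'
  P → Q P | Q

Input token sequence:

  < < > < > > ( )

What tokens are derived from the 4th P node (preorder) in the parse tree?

[P [Q < [P [Q < >] [P [Q < >]]] >] [P [Q ( )]]]

( )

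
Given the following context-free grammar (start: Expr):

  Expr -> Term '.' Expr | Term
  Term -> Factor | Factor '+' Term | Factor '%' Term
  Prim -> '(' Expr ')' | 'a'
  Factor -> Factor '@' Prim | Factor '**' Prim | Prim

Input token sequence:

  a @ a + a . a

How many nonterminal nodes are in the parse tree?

[Expr [Term [Factor [Factor [Prim a]] @ [Prim a]] + [Term [Factor [Prim a]]]] . [Expr [Term [Factor [Prim a]]]]]

13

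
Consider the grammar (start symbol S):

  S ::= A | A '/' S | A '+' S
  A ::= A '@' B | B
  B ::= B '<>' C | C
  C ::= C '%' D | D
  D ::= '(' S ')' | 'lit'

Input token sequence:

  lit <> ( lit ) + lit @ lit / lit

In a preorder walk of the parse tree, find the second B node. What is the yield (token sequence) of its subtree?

lit

[S [A [B [B [C [D lit]]] <> [C [D ( [S [A [B [C [D lit]]]]] )]]]] + [S [A [A [B [C [D lit]]]] @ [B [C [D lit]]]] / [S [A [B [C [D lit]]]]]]]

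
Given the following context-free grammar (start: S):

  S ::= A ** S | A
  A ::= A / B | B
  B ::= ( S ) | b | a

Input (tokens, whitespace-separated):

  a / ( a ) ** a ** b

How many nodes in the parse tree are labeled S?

[S [A [A [B a]] / [B ( [S [A [B a]]] )]] ** [S [A [B a]] ** [S [A [B b]]]]]

4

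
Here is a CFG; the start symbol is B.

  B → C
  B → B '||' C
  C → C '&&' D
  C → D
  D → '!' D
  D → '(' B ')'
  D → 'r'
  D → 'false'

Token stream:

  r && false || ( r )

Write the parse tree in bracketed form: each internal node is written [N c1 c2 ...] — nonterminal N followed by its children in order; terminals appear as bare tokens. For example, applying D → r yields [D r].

[B [B [C [C [D r]] && [D false]]] || [C [D ( [B [C [D r]]] )]]]

B
B || C
C || C
C && D || C
D && D || C
r && D || C
r && false || C
r && false || D
r && false || ( B )
r && false || ( C )
r && false || ( D )
r && false || ( r )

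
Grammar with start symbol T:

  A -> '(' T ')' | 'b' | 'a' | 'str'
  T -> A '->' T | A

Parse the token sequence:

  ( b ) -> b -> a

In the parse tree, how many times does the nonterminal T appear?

[T [A ( [T [A b]] )] -> [T [A b] -> [T [A a]]]]

4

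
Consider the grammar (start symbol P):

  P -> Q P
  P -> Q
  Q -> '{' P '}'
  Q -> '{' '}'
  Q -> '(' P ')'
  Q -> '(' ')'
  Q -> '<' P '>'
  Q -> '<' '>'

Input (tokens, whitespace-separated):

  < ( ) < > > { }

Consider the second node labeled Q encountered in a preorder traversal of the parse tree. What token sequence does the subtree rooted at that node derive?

[P [Q < [P [Q ( )] [P [Q < >]]] >] [P [Q { }]]]

( )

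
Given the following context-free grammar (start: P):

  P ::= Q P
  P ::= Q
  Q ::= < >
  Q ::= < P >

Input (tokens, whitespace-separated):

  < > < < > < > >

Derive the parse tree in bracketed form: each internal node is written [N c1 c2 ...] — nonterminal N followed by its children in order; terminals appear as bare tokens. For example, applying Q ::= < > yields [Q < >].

[P [Q < >] [P [Q < [P [Q < >] [P [Q < >]]] >]]]

P
Q P
< > P
< > Q
< > < P >
< > < Q P >
< > < < > P >
< > < < > Q >
< > < < > < > >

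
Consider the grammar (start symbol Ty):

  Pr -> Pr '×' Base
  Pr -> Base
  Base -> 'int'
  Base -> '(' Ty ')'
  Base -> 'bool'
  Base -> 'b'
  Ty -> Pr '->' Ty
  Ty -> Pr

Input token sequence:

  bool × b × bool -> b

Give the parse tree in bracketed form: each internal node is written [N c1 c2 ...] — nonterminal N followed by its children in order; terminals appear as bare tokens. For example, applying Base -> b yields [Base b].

Ty
Pr -> Ty
Pr × Base -> Ty
Pr × Base × Base -> Ty
Base × Base × Base -> Ty
bool × Base × Base -> Ty
bool × b × Base -> Ty
bool × b × bool -> Ty
bool × b × bool -> Pr
bool × b × bool -> Base
bool × b × bool -> b

[Ty [Pr [Pr [Pr [Base bool]] × [Base b]] × [Base bool]] -> [Ty [Pr [Base b]]]]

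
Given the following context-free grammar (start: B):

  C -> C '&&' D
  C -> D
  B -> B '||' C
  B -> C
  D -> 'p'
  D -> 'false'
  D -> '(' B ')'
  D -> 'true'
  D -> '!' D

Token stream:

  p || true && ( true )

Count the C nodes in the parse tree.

4

[B [B [C [D p]]] || [C [C [D true]] && [D ( [B [C [D true]]] )]]]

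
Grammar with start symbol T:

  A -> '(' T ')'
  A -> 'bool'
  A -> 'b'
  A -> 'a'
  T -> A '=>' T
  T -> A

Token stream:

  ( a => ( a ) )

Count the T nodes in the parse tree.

[T [A ( [T [A a] => [T [A ( [T [A a]] )]]] )]]

4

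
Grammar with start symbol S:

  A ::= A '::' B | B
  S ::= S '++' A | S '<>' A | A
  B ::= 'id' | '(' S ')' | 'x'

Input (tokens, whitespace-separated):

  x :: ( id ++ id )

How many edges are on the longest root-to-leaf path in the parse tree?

7

[S [A [A [B x]] :: [B ( [S [S [A [B id]]] ++ [A [B id]]] )]]]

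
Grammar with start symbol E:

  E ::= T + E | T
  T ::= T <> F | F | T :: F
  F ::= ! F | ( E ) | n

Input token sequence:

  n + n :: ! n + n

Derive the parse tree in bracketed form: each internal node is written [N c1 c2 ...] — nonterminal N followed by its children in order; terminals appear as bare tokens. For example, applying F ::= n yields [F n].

[E [T [F n]] + [E [T [T [F n]] :: [F ! [F n]]] + [E [T [F n]]]]]

E
T + E
F + E
n + E
n + T + E
n + T :: F + E
n + F :: F + E
n + n :: F + E
n + n :: ! F + E
n + n :: ! n + E
n + n :: ! n + T
n + n :: ! n + F
n + n :: ! n + n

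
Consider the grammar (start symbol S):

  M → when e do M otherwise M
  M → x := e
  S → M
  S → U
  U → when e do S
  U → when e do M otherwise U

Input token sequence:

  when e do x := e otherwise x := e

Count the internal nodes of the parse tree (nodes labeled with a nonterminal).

[S [M when e do [M x := e] otherwise [M x := e]]]

4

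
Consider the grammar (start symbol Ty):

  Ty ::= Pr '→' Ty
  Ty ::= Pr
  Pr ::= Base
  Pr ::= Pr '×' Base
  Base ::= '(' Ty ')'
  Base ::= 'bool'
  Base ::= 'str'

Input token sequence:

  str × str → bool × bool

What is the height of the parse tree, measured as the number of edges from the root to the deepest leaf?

[Ty [Pr [Pr [Base str]] × [Base str]] → [Ty [Pr [Pr [Base bool]] × [Base bool]]]]

5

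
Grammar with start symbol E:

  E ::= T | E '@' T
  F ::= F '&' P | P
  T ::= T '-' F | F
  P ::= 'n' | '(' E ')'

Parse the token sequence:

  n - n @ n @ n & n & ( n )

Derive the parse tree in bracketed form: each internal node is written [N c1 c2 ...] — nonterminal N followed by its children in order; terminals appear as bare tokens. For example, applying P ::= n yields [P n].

[E [E [E [T [T [F [P n]]] - [F [P n]]]] @ [T [F [P n]]]] @ [T [F [F [F [P n]] & [P n]] & [P ( [E [T [F [P n]]]] )]]]]

E
E @ T
E @ T @ T
T @ T @ T
T - F @ T @ T
F - F @ T @ T
P - F @ T @ T
n - F @ T @ T
n - P @ T @ T
n - n @ T @ T
n - n @ F @ T
n - n @ P @ T
n - n @ n @ T
n - n @ n @ F
n - n @ n @ F & P
n - n @ n @ F & P & P
n - n @ n @ P & P & P
n - n @ n @ n & P & P
n - n @ n @ n & n & P
n - n @ n @ n & n & ( E )
n - n @ n @ n & n & ( T )
n - n @ n @ n & n & ( F )
n - n @ n @ n & n & ( P )
n - n @ n @ n & n & ( n )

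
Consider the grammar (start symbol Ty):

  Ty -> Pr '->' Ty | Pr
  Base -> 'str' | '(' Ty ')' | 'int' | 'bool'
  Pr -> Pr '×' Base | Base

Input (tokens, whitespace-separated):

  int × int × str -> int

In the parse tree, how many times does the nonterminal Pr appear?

4

[Ty [Pr [Pr [Pr [Base int]] × [Base int]] × [Base str]] -> [Ty [Pr [Base int]]]]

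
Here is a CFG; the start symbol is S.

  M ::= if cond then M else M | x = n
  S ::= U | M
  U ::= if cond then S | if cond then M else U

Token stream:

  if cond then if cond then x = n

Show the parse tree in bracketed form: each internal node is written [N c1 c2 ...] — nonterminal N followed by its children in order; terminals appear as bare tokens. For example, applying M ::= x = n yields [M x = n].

[S [U if cond then [S [U if cond then [S [M x = n]]]]]]

S
U
if cond then S
if cond then U
if cond then if cond then S
if cond then if cond then M
if cond then if cond then x = n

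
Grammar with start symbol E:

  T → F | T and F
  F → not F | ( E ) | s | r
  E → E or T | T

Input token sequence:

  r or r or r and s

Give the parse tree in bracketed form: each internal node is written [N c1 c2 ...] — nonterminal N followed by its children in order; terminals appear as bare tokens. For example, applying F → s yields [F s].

[E [E [E [T [F r]]] or [T [F r]]] or [T [T [F r]] and [F s]]]

E
E or T
E or T or T
T or T or T
F or T or T
r or T or T
r or F or T
r or r or T
r or r or T and F
r or r or F and F
r or r or r and F
r or r or r and s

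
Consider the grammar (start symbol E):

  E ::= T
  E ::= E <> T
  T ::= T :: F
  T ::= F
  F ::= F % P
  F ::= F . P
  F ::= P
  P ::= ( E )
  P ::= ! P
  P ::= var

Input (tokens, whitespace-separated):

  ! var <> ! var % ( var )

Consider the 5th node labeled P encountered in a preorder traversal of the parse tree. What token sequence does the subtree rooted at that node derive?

( var )

[E [E [T [F [P ! [P var]]]]] <> [T [F [F [P ! [P var]]] % [P ( [E [T [F [P var]]]] )]]]]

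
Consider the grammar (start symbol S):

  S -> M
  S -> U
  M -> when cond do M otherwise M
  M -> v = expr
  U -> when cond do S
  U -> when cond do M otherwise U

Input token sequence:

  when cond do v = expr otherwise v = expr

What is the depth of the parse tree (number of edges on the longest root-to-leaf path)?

[S [M when cond do [M v = expr] otherwise [M v = expr]]]

3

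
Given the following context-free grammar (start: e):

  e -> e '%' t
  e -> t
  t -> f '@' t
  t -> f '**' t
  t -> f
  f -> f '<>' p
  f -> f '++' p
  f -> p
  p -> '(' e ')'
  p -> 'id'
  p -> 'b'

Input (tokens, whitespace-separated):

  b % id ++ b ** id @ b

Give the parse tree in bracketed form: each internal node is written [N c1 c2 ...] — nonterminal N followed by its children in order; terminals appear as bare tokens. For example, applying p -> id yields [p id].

[e [e [t [f [p b]]]] % [t [f [f [p id]] ++ [p b]] ** [t [f [p id]] @ [t [f [p b]]]]]]

e
e % t
t % t
f % t
p % t
b % t
b % f ** t
b % f ++ p ** t
b % p ++ p ** t
b % id ++ p ** t
b % id ++ b ** t
b % id ++ b ** f @ t
b % id ++ b ** p @ t
b % id ++ b ** id @ t
b % id ++ b ** id @ f
b % id ++ b ** id @ p
b % id ++ b ** id @ b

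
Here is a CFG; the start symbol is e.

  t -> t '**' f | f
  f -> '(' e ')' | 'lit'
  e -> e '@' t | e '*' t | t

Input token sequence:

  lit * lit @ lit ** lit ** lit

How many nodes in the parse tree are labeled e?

3

[e [e [e [t [f lit]]] * [t [f lit]]] @ [t [t [t [f lit]] ** [f lit]] ** [f lit]]]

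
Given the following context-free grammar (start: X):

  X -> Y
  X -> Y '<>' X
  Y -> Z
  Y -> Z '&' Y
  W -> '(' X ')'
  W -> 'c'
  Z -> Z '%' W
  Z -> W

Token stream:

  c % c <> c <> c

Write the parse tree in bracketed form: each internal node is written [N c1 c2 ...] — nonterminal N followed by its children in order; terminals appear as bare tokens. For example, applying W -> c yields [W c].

[X [Y [Z [Z [W c]] % [W c]]] <> [X [Y [Z [W c]]] <> [X [Y [Z [W c]]]]]]

X
Y <> X
Z <> X
Z % W <> X
W % W <> X
c % W <> X
c % c <> X
c % c <> Y <> X
c % c <> Z <> X
c % c <> W <> X
c % c <> c <> X
c % c <> c <> Y
c % c <> c <> Z
c % c <> c <> W
c % c <> c <> c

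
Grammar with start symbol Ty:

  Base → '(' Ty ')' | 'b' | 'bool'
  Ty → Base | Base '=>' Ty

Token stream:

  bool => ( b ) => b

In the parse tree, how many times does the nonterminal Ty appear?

4

[Ty [Base bool] => [Ty [Base ( [Ty [Base b]] )] => [Ty [Base b]]]]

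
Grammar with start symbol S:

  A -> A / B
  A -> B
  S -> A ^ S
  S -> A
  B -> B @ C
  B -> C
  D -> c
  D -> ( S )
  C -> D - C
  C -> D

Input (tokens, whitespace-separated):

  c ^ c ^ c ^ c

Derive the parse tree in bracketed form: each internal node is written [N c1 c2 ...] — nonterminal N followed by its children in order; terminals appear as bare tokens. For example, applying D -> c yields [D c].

[S [A [B [C [D c]]]] ^ [S [A [B [C [D c]]]] ^ [S [A [B [C [D c]]]] ^ [S [A [B [C [D c]]]]]]]]

S
A ^ S
B ^ S
C ^ S
D ^ S
c ^ S
c ^ A ^ S
c ^ B ^ S
c ^ C ^ S
c ^ D ^ S
c ^ c ^ S
c ^ c ^ A ^ S
c ^ c ^ B ^ S
c ^ c ^ C ^ S
c ^ c ^ D ^ S
c ^ c ^ c ^ S
c ^ c ^ c ^ A
c ^ c ^ c ^ B
c ^ c ^ c ^ C
c ^ c ^ c ^ D
c ^ c ^ c ^ c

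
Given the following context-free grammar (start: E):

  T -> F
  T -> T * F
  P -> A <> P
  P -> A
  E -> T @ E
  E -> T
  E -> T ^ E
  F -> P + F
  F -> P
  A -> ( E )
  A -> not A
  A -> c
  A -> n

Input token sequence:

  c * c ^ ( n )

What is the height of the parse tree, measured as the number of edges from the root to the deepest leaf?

[E [T [T [F [P [A c]]]] * [F [P [A c]]]] ^ [E [T [F [P [A ( [E [T [F [P [A n]]]]] )]]]]]]

11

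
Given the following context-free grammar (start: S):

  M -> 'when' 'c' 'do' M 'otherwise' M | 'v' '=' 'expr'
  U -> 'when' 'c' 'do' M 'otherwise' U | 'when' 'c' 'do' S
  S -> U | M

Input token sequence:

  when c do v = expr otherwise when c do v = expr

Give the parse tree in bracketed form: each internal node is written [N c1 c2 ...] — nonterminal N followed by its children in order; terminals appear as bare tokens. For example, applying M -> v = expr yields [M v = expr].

S
U
when c do M otherwise U
when c do v = expr otherwise U
when c do v = expr otherwise when c do S
when c do v = expr otherwise when c do M
when c do v = expr otherwise when c do v = expr

[S [U when c do [M v = expr] otherwise [U when c do [S [M v = expr]]]]]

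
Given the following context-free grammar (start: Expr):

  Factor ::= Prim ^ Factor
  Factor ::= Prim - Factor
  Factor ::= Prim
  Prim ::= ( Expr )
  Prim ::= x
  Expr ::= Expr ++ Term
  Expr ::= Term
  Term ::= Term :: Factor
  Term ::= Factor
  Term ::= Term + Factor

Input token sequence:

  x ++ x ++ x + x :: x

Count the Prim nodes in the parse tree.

[Expr [Expr [Expr [Term [Factor [Prim x]]]] ++ [Term [Factor [Prim x]]]] ++ [Term [Term [Term [Factor [Prim x]]] + [Factor [Prim x]]] :: [Factor [Prim x]]]]

5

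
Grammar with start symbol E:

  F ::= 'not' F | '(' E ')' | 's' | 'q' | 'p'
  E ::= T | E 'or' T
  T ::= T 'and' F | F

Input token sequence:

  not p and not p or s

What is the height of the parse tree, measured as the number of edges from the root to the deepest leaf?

[E [E [T [T [F not [F p]]] and [F not [F p]]]] or [T [F s]]]

6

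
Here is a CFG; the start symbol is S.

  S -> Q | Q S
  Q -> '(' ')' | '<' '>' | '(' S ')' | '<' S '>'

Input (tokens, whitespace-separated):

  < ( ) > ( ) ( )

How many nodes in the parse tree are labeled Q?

[S [Q < [S [Q ( )]] >] [S [Q ( )] [S [Q ( )]]]]

4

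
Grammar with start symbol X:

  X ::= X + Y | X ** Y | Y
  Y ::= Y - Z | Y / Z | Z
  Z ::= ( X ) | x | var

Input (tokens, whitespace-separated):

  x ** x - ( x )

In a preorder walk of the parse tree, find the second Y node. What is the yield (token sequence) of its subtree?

x - ( x )

[X [X [Y [Z x]]] ** [Y [Y [Z x]] - [Z ( [X [Y [Z x]]] )]]]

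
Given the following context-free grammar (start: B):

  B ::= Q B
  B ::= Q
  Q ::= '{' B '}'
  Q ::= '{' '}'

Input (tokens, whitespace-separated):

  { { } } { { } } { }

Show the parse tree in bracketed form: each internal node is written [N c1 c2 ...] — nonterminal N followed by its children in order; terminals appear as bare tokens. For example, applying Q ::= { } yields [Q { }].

B
Q B
{ B } B
{ Q } B
{ { } } B
{ { } } Q B
{ { } } { B } B
{ { } } { Q } B
{ { } } { { } } B
{ { } } { { } } Q
{ { } } { { } } { }

[B [Q { [B [Q { }]] }] [B [Q { [B [Q { }]] }] [B [Q { }]]]]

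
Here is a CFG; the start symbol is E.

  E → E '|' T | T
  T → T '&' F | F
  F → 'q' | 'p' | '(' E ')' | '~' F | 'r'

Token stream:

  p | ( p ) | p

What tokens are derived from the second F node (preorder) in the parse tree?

( p )

[E [E [E [T [F p]]] | [T [F ( [E [T [F p]]] )]]] | [T [F p]]]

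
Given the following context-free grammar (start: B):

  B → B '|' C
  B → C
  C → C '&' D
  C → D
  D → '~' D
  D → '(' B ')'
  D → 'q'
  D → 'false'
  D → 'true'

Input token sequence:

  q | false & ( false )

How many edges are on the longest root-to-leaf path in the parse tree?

6

[B [B [C [D q]]] | [C [C [D false]] & [D ( [B [C [D false]]] )]]]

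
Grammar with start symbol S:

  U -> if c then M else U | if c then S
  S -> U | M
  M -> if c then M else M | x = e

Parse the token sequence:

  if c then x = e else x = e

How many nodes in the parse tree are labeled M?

[S [M if c then [M x = e] else [M x = e]]]

3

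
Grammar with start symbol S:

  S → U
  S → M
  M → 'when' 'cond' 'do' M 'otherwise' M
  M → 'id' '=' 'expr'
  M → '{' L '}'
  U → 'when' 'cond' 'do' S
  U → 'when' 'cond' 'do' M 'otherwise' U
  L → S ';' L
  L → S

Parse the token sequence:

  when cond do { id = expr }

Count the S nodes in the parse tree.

3

[S [U when cond do [S [M { [L [S [M id = expr]]] }]]]]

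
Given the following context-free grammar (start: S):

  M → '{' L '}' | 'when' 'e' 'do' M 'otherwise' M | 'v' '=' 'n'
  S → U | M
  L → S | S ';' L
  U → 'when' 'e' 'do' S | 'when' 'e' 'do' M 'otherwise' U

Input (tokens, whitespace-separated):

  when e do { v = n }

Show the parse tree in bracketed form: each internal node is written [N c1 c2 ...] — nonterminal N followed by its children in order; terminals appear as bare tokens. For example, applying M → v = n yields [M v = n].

[S [U when e do [S [M { [L [S [M v = n]]] }]]]]

S
U
when e do S
when e do M
when e do { L }
when e do { S }
when e do { M }
when e do { v = n }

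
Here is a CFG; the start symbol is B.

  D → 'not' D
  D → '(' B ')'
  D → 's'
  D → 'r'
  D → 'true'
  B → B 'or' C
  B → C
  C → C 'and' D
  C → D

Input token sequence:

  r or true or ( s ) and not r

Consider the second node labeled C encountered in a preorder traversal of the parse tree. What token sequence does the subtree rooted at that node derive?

[B [B [B [C [D r]]] or [C [D true]]] or [C [C [D ( [B [C [D s]]] )]] and [D not [D r]]]]

true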